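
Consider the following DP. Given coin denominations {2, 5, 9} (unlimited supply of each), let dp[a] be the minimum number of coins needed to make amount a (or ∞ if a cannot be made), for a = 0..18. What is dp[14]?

2

 a  0  1  2  3  4  5  6  7  8  9 10 11 12 13 14 15 16 17 18
dp  0  -  1  -  2  1  3  2  4  1  2  2  3  3  2  3  3  4  2
(- denotes ∞ / unreachable)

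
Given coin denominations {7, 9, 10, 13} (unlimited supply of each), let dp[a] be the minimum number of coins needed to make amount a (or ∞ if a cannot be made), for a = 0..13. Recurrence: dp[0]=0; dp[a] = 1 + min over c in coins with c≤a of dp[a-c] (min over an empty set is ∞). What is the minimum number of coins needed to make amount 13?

 a  0  1  2  3  4  5  6  7  8  9 10 11 12 13
dp  0  -  -  -  -  -  -  1  -  1  1  -  -  1
(- denotes ∞ / unreachable)

1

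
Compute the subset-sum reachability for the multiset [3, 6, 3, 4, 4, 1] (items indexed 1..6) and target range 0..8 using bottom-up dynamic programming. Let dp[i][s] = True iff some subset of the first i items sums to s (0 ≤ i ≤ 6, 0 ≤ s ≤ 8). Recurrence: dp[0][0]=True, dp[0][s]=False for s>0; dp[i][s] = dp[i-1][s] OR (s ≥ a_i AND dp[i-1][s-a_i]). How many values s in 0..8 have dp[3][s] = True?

i\s   0   1   2   3   4   5   6   7   8
  0   T   F   F   F   F   F   F   F   F
  1   T   F   F   T   F   F   F   F   F
  2   T   F   F   T   F   F   T   F   F
  3   T   F   F   T   F   F   T   F   F
  4   T   F   F   T   T   F   T   T   F
  5   T   F   F   T   T   F   T   T   T
  6   T   T   F   T   T   T   T   T   T

3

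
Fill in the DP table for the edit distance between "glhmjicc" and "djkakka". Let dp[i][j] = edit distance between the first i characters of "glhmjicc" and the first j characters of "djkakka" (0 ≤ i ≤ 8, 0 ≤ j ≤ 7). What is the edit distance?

8

   ''  d  j  k  a  k  k  a
''  0  1  2  3  4  5  6  7
 g  1  1  2  3  4  5  6  7
 l  2  2  2  3  4  5  6  7
 h  3  3  3  3  4  5  6  7
 m  4  4  4  4  4  5  6  7
 j  5  5  4  5  5  5  6  7
 i  6  6  5  5  6  6  6  7
 c  7  7  6  6  6  7  7  7
 c  8  8  7  7  7  7  8  8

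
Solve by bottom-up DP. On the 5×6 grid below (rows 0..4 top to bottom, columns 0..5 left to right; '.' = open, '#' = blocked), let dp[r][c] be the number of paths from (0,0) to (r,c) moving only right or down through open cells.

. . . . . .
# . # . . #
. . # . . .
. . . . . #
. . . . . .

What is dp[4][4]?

9

r\c   0   1   2   3   4   5
  0   1   1   1   1   1   1
  1   0   1   0   1   2   0
  2   0   1   0   1   3   3
  3   0   1   1   2   5   0
  4   0   1   2   4   9   9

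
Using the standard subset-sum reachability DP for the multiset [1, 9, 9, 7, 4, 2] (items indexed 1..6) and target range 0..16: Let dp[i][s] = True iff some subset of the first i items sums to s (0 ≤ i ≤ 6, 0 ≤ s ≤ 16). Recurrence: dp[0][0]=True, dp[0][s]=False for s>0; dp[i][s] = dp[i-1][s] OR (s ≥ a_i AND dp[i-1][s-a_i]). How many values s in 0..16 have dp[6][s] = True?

i\s   0   1   2   3   4   5   6   7   8   9  10  11  12  13  14  15  16
  0   T   F   F   F   F   F   F   F   F   F   F   F   F   F   F   F   F
  1   T   T   F   F   F   F   F   F   F   F   F   F   F   F   F   F   F
  2   T   T   F   F   F   F   F   F   F   T   T   F   F   F   F   F   F
  3   T   T   F   F   F   F   F   F   F   T   T   F   F   F   F   F   F
  4   T   T   F   F   F   F   F   T   T   T   T   F   F   F   F   F   T
  5   T   T   F   F   T   T   F   T   T   T   T   T   T   T   T   F   T
  6   T   T   T   T   T   T   T   T   T   T   T   T   T   T   T   T   T

17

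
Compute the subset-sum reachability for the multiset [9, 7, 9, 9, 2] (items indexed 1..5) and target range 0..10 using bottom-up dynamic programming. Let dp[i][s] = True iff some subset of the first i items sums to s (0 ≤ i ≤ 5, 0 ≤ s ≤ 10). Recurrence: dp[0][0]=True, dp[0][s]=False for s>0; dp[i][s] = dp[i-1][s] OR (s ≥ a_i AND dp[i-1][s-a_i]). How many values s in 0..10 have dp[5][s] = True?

i\s   0   1   2   3   4   5   6   7   8   9  10
  0   T   F   F   F   F   F   F   F   F   F   F
  1   T   F   F   F   F   F   F   F   F   T   F
  2   T   F   F   F   F   F   F   T   F   T   F
  3   T   F   F   F   F   F   F   T   F   T   F
  4   T   F   F   F   F   F   F   T   F   T   F
  5   T   F   T   F   F   F   F   T   F   T   F

4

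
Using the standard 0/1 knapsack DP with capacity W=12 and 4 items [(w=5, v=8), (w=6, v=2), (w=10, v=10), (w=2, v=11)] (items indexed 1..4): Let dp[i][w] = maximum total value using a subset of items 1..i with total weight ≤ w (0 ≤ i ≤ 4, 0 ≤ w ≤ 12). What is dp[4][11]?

19

i\w   0   1   2   3   4   5   6   7   8   9  10  11  12
  0   0   0   0   0   0   0   0   0   0   0   0   0   0
  1   0   0   0   0   0   8   8   8   8   8   8   8   8
  2   0   0   0   0   0   8   8   8   8   8   8  10  10
  3   0   0   0   0   0   8   8   8   8   8  10  10  10
  4   0   0  11  11  11  11  11  19  19  19  19  19  21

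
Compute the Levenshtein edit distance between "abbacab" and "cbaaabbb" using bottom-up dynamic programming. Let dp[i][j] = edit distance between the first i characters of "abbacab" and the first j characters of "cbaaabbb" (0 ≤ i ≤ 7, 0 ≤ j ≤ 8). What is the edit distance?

5

   ''  c  b  a  a  a  b  b  b
''  0  1  2  3  4  5  6  7  8
 a  1  1  2  2  3  4  5  6  7
 b  2  2  1  2  3  4  4  5  6
 b  3  3  2  2  3  4  4  4  5
 a  4  4  3  2  2  3  4  5  5
 c  5  4  4  3  3  3  4  5  6
 a  6  5  5  4  3  3  4  5  6
 b  7  6  5  5  4  4  3  4  5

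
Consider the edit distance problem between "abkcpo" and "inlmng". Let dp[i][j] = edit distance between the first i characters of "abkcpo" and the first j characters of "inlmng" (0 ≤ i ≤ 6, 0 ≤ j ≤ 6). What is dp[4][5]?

   ''  i  n  l  m  n  g
''  0  1  2  3  4  5  6
 a  1  1  2  3  4  5  6
 b  2  2  2  3  4  5  6
 k  3  3  3  3  4  5  6
 c  4  4  4  4  4  5  6
 p  5  5  5  5  5  5  6
 o  6  6  6  6  6  6  6

5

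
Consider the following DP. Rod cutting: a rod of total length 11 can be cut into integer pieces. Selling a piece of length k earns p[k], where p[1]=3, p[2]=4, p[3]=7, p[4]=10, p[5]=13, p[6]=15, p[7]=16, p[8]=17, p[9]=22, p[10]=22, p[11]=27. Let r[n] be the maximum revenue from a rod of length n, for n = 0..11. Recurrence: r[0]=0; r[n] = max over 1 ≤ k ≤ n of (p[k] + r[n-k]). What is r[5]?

   n    0    1    2    3    4    5    6    7    8    9   10   11
r[n]    0    3    6    9   12   15   18   21   24   27   30   33

15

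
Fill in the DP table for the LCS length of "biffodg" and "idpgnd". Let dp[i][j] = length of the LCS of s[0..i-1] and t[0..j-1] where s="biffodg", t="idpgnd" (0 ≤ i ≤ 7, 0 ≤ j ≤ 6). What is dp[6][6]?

2

   ''  i  d  p  g  n  d
''  0  0  0  0  0  0  0
 b  0  0  0  0  0  0  0
 i  0  1  1  1  1  1  1
 f  0  1  1  1  1  1  1
 f  0  1  1  1  1  1  1
 o  0  1  1  1  1  1  1
 d  0  1  2  2  2  2  2
 g  0  1  2  2  3  3  3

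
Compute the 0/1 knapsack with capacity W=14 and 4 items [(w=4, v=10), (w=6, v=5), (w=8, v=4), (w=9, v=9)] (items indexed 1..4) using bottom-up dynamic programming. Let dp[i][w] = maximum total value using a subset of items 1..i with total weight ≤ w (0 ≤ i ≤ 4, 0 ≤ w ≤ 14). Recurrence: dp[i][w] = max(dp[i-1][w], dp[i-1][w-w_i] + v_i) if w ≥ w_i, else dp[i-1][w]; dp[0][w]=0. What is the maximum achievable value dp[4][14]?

19

i\w   0   1   2   3   4   5   6   7   8   9  10  11  12  13  14
  0   0   0   0   0   0   0   0   0   0   0   0   0   0   0   0
  1   0   0   0   0  10  10  10  10  10  10  10  10  10  10  10
  2   0   0   0   0  10  10  10  10  10  10  15  15  15  15  15
  3   0   0   0   0  10  10  10  10  10  10  15  15  15  15  15
  4   0   0   0   0  10  10  10  10  10  10  15  15  15  19  19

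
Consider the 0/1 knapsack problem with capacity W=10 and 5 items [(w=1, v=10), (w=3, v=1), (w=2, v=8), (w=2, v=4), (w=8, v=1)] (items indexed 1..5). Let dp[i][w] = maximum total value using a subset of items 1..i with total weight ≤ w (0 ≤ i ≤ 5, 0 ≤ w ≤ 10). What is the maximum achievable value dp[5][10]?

23

i\w   0   1   2   3   4   5   6   7   8   9  10
  0   0   0   0   0   0   0   0   0   0   0   0
  1   0  10  10  10  10  10  10  10  10  10  10
  2   0  10  10  10  11  11  11  11  11  11  11
  3   0  10  10  18  18  18  19  19  19  19  19
  4   0  10  10  18  18  22  22  22  23  23  23
  5   0  10  10  18  18  22  22  22  23  23  23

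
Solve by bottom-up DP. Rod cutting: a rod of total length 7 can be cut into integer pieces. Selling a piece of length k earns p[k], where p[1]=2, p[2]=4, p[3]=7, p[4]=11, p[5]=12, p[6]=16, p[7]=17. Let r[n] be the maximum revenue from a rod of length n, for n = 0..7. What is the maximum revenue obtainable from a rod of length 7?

18

   n    0    1    2    3    4    5    6    7
r[n]    0    2    4    7   11   13   16   18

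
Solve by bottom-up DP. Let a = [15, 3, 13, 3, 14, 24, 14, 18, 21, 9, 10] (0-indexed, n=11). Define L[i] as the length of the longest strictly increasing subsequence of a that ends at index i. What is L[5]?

4

   i    0    1    2    3    4    5    6    7    8    9   10
a[i]   15    3   13    3   14   24   14   18   21    9   10
L[i]    1    1    2    1    3    4    3    4    5    2    3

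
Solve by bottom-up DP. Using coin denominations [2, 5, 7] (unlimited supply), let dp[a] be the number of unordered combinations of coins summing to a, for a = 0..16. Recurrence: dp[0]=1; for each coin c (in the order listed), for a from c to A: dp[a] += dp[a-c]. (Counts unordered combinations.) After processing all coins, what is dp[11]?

after  coin     0     1     2     3     4     5     6     7     8     9    10    11    12    13    14    15    16
          2     1     0     1     0     1     0     1     0     1     0     1     0     1     0     1     0     1
          5     1     0     1     0     1     1     1     1     1     1     2     1     2     1     2     2     2
          7     1     0     1     0     1     1     1     2     1     2     2     2     3     2     4     3     4

2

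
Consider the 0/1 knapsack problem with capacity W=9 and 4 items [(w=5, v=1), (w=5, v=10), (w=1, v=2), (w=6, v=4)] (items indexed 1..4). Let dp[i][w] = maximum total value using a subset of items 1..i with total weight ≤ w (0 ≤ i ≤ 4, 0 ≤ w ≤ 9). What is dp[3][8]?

12

i\w   0   1   2   3   4   5   6   7   8   9
  0   0   0   0   0   0   0   0   0   0   0
  1   0   0   0   0   0   1   1   1   1   1
  2   0   0   0   0   0  10  10  10  10  10
  3   0   2   2   2   2  10  12  12  12  12
  4   0   2   2   2   2  10  12  12  12  12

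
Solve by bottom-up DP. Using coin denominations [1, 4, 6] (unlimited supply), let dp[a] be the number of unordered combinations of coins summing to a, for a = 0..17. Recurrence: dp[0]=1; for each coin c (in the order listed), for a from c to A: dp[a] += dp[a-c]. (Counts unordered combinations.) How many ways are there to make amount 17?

10

after  coin     0     1     2     3     4     5     6     7     8     9    10    11    12    13    14    15    16    17
          1     1     1     1     1     1     1     1     1     1     1     1     1     1     1     1     1     1     1
          4     1     1     1     1     2     2     2     2     3     3     3     3     4     4     4     4     5     5
          6     1     1     1     1     2     2     3     3     4     4     5     5     7     7     8     8    10    10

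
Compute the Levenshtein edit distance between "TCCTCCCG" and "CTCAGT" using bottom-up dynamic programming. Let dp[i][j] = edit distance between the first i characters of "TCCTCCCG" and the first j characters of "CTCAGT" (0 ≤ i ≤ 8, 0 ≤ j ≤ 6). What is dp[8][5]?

4

   ''  C  T  C  A  G  T
''  0  1  2  3  4  5  6
 T  1  1  1  2  3  4  5
 C  2  1  2  1  2  3  4
 C  3  2  2  2  2  3  4
 T  4  3  2  3  3  3  3
 C  5  4  3  2  3  4  4
 C  6  5  4  3  3  4  5
 C  7  6  5  4  4  4  5
 G  8  7  6  5  5  4  5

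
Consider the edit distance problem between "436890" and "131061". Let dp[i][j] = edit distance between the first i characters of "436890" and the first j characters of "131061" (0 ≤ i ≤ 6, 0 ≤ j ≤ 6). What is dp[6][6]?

5

   ''  1  3  1  0  6  1
''  0  1  2  3  4  5  6
 4  1  1  2  3  4  5  6
 3  2  2  1  2  3  4  5
 6  3  3  2  2  3  3  4
 8  4  4  3  3  3  4  4
 9  5  5  4  4  4  4  5
 0  6  6  5  5  4  5  5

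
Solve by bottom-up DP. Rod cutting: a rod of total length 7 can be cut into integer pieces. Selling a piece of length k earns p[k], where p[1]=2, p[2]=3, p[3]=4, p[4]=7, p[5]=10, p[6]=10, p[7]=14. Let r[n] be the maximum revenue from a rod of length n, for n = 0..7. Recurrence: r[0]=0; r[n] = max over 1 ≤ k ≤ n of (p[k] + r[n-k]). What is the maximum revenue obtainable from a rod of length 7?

   n    0    1    2    3    4    5    6    7
r[n]    0    2    4    6    8   10   12   14

14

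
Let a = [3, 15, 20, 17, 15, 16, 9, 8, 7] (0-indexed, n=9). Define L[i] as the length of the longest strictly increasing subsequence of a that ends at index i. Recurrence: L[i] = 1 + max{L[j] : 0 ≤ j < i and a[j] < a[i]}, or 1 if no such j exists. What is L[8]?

2

   i    0    1    2    3    4    5    6    7    8
a[i]    3   15   20   17   15   16    9    8    7
L[i]    1    2    3    3    2    3    2    2    2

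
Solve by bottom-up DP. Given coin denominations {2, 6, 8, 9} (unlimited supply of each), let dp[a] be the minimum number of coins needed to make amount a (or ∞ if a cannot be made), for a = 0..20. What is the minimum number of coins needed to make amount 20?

 a  0  1  2  3  4  5  6  7  8  9 10 11 12 13 14 15 16 17 18 19 20
dp  0  -  1  -  2  -  1  -  1  1  2  2  2  3  2  2  2  2  2  3  3
(- denotes ∞ / unreachable)

3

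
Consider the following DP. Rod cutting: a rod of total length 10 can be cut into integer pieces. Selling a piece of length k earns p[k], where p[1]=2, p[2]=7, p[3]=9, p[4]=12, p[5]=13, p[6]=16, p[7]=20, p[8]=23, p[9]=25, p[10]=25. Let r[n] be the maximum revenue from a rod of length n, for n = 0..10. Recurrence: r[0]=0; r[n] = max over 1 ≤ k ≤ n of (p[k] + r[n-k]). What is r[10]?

   n    0    1    2    3    4    5    6    7    8    9   10
r[n]    0    2    7    9   14   16   21   23   28   30   35

35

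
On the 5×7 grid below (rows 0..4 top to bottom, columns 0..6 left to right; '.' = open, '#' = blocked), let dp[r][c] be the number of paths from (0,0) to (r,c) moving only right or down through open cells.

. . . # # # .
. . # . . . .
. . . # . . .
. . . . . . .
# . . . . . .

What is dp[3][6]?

r\c   0   1   2   3   4   5   6
  0   1   1   1   0   0   0   0
  1   1   2   0   0   0   0   0
  2   1   3   3   0   0   0   0
  3   1   4   7   7   7   7   7
  4   0   4  11  18  25  32  39

7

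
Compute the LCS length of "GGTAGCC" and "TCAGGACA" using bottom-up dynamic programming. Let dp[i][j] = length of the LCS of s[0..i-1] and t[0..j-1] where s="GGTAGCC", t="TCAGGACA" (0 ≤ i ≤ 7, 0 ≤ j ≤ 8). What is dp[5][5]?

   ''  T  C  A  G  G  A  C  A
''  0  0  0  0  0  0  0  0  0
 G  0  0  0  0  1  1  1  1  1
 G  0  0  0  0  1  2  2  2  2
 T  0  1  1  1  1  2  2  2  2
 A  0  1  1  2  2  2  3  3  3
 G  0  1  1  2  3  3  3  3  3
 C  0  1  2  2  3  3  3  4  4
 C  0  1  2  2  3  3  3  4  4

3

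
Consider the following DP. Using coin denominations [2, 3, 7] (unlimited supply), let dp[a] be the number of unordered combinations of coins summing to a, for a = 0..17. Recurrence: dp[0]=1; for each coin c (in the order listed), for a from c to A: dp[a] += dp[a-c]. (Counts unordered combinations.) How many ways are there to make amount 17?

after  coin     0     1     2     3     4     5     6     7     8     9    10    11    12    13    14    15    16    17
          2     1     0     1     0     1     0     1     0     1     0     1     0     1     0     1     0     1     0
          3     1     0     1     1     1     1     2     1     2     2     2     2     3     2     3     3     3     3
          7     1     0     1     1     1     1     2     2     2     3     3     3     4     4     5     5     6     6

6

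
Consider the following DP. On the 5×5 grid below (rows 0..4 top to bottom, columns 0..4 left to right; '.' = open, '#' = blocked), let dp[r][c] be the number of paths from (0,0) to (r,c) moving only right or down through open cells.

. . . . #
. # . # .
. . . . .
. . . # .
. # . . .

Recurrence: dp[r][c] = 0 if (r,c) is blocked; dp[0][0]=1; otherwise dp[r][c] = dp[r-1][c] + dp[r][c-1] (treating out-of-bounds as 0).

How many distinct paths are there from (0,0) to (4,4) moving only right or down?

r\c   0   1   2   3   4
  0   1   1   1   1   0
  1   1   0   1   0   0
  2   1   1   2   2   2
  3   1   2   4   0   2
  4   1   0   4   4   6

6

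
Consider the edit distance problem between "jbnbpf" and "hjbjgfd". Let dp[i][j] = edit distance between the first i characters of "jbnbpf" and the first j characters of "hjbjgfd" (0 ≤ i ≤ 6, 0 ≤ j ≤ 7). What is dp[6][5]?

5

   ''  h  j  b  j  g  f  d
''  0  1  2  3  4  5  6  7
 j  1  1  1  2  3  4  5  6
 b  2  2  2  1  2  3  4  5
 n  3  3  3  2  2  3  4  5
 b  4  4  4  3  3  3  4  5
 p  5  5  5  4  4  4  4  5
 f  6  6  6  5  5  5  4  5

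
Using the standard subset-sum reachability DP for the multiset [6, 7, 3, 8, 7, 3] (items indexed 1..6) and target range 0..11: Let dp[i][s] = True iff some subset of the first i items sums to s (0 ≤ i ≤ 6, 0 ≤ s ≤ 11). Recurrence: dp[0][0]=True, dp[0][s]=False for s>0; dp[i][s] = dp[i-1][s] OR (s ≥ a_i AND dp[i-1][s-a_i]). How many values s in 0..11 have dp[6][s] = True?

i\s   0   1   2   3   4   5   6   7   8   9  10  11
  0   T   F   F   F   F   F   F   F   F   F   F   F
  1   T   F   F   F   F   F   T   F   F   F   F   F
  2   T   F   F   F   F   F   T   T   F   F   F   F
  3   T   F   F   T   F   F   T   T   F   T   T   F
  4   T   F   F   T   F   F   T   T   T   T   T   T
  5   T   F   F   T   F   F   T   T   T   T   T   T
  6   T   F   F   T   F   F   T   T   T   T   T   T

8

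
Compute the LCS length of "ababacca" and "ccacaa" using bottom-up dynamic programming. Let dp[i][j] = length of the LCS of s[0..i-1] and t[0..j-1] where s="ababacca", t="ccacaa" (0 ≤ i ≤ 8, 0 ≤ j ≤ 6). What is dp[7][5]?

2

   ''  c  c  a  c  a  a
''  0  0  0  0  0  0  0
 a  0  0  0  1  1  1  1
 b  0  0  0  1  1  1  1
 a  0  0  0  1  1  2  2
 b  0  0  0  1  1  2  2
 a  0  0  0  1  1  2  3
 c  0  1  1  1  2  2  3
 c  0  1  2  2  2  2  3
 a  0  1  2  3  3  3  3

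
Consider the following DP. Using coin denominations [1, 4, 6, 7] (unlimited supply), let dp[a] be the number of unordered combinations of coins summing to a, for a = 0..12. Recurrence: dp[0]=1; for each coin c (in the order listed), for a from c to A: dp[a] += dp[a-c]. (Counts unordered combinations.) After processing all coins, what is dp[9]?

after  coin     0     1     2     3     4     5     6     7     8     9    10    11    12
          1     1     1     1     1     1     1     1     1     1     1     1     1     1
          4     1     1     1     1     2     2     2     2     3     3     3     3     4
          6     1     1     1     1     2     2     3     3     4     4     5     5     7
          7     1     1     1     1     2     2     3     4     5     5     6     7     9

5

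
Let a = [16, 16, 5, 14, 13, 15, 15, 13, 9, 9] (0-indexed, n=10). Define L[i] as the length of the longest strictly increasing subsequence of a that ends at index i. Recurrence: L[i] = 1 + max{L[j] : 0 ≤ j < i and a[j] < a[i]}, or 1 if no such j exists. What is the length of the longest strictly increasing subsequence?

   i    0    1    2    3    4    5    6    7    8    9
a[i]   16   16    5   14   13   15   15   13    9    9
L[i]    1    1    1    2    2    3    3    2    2    2

3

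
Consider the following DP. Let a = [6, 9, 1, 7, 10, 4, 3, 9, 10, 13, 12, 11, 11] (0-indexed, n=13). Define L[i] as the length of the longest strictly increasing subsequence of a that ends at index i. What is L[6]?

   i    0    1    2    3    4    5    6    7    8    9   10   11   12
a[i]    6    9    1    7   10    4    3    9   10   13   12   11   11
L[i]    1    2    1    2    3    2    2    3    4    5    5    5    5

2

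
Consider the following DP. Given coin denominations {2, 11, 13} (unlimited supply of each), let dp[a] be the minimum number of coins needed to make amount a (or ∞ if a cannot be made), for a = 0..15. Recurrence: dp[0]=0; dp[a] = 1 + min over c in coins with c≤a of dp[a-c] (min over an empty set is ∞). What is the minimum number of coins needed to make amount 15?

2

 a  0  1  2  3  4  5  6  7  8  9 10 11 12 13 14 15
dp  0  -  1  -  2  -  3  -  4  -  5  1  6  1  7  2
(- denotes ∞ / unreachable)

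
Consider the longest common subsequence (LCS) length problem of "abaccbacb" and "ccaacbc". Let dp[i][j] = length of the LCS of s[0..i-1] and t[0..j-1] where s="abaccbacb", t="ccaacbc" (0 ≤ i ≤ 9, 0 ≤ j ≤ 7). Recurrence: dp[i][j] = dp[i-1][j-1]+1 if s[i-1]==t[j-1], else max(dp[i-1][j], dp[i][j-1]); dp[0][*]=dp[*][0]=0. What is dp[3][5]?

2

   ''  c  c  a  a  c  b  c
''  0  0  0  0  0  0  0  0
 a  0  0  0  1  1  1  1  1
 b  0  0  0  1  1  1  2  2
 a  0  0  0  1  2  2  2  2
 c  0  1  1  1  2  3  3  3
 c  0  1  2  2  2  3  3  4
 b  0  1  2  2  2  3  4  4
 a  0  1  2  3  3  3  4  4
 c  0  1  2  3  3  4  4  5
 b  0  1  2  3  3  4  5  5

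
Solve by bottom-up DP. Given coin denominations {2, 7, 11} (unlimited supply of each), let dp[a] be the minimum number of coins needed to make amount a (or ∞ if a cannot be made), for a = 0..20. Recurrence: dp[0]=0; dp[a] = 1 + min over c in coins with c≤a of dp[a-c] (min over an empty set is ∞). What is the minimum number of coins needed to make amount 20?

3

 a  0  1  2  3  4  5  6  7  8  9 10 11 12 13 14 15 16 17 18 19 20
dp  0  -  1  -  2  -  3  1  4  2  5  1  6  2  2  3  3  4  2  5  3
(- denotes ∞ / unreachable)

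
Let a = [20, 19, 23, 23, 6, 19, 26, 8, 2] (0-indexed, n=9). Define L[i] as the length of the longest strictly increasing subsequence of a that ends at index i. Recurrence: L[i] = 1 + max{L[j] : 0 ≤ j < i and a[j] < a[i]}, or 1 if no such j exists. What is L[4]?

1

   i    0    1    2    3    4    5    6    7    8
a[i]   20   19   23   23    6   19   26    8    2
L[i]    1    1    2    2    1    2    3    2    1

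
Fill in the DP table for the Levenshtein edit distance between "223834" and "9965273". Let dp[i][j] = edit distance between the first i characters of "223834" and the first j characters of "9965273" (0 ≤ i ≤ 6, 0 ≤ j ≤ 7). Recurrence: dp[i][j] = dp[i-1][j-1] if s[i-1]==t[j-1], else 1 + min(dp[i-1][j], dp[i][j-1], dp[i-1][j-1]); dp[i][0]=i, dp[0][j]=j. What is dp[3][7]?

5

   ''  9  9  6  5  2  7  3
''  0  1  2  3  4  5  6  7
 2  1  1  2  3  4  4  5  6
 2  2  2  2  3  4  4  5  6
 3  3  3  3  3  4  5  5  5
 8  4  4  4  4  4  5  6  6
 3  5  5  5  5  5  5  6  6
 4  6  6  6  6  6  6  6  7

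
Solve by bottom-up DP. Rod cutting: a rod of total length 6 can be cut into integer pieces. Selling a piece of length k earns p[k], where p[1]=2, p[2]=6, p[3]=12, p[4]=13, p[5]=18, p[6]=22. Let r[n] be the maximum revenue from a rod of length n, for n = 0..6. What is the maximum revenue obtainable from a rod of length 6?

24

   n    0    1    2    3    4    5    6
r[n]    0    2    6   12   14   18   24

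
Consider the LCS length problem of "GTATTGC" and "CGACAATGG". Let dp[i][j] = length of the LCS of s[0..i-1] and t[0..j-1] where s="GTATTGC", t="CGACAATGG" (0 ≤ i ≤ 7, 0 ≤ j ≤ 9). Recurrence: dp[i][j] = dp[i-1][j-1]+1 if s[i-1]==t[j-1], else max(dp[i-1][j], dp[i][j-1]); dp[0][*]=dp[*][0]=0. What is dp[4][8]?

   ''  C  G  A  C  A  A  T  G  G
''  0  0  0  0  0  0  0  0  0  0
 G  0  0  1  1  1  1  1  1  1  1
 T  0  0  1  1  1  1  1  2  2  2
 A  0  0  1  2  2  2  2  2  2  2
 T  0  0  1  2  2  2  2  3  3  3
 T  0  0  1  2  2  2  2  3  3  3
 G  0  0  1  2  2  2  2  3  4  4
 C  0  1  1  2  3  3  3  3  4  4

3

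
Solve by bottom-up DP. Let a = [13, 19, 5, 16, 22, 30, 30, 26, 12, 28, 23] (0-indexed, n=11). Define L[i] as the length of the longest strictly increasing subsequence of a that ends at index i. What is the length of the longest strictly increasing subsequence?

   i    0    1    2    3    4    5    6    7    8    9   10
a[i]   13   19    5   16   22   30   30   26   12   28   23
L[i]    1    2    1    2    3    4    4    4    2    5    4

5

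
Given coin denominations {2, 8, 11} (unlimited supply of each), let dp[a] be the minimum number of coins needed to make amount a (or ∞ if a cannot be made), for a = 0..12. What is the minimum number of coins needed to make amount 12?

 a  0  1  2  3  4  5  6  7  8  9 10 11 12
dp  0  -  1  -  2  -  3  -  1  -  2  1  3
(- denotes ∞ / unreachable)

3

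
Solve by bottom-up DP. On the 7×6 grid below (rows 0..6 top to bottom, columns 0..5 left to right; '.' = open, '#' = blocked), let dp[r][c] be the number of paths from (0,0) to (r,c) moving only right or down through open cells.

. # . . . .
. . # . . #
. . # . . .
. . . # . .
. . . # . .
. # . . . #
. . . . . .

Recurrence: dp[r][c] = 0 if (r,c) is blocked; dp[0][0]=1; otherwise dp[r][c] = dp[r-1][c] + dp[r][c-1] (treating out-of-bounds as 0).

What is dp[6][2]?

r\c   0   1   2   3   4   5
  0   1   0   0   0   0   0
  1   1   1   0   0   0   0
  2   1   2   0   0   0   0
  3   1   3   3   0   0   0
  4   1   4   7   0   0   0
  5   1   0   7   7   7   0
  6   1   1   8  15  22  22

8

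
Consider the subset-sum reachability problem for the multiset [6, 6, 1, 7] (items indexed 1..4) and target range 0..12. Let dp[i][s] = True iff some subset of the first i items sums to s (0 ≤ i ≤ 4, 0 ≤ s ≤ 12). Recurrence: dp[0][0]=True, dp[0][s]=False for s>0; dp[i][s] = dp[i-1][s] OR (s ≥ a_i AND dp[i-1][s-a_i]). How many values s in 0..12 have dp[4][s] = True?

i\s   0   1   2   3   4   5   6   7   8   9  10  11  12
  0   T   F   F   F   F   F   F   F   F   F   F   F   F
  1   T   F   F   F   F   F   T   F   F   F   F   F   F
  2   T   F   F   F   F   F   T   F   F   F   F   F   T
  3   T   T   F   F   F   F   T   T   F   F   F   F   T
  4   T   T   F   F   F   F   T   T   T   F   F   F   T

6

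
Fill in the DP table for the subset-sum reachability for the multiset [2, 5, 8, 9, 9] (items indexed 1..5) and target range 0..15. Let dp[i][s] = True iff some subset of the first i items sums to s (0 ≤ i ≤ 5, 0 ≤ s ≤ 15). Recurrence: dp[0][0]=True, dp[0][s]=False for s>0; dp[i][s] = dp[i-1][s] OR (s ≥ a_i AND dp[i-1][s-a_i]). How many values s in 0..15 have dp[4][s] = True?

11

i\s   0   1   2   3   4   5   6   7   8   9  10  11  12  13  14  15
  0   T   F   F   F   F   F   F   F   F   F   F   F   F   F   F   F
  1   T   F   T   F   F   F   F   F   F   F   F   F   F   F   F   F
  2   T   F   T   F   F   T   F   T   F   F   F   F   F   F   F   F
  3   T   F   T   F   F   T   F   T   T   F   T   F   F   T   F   T
  4   T   F   T   F   F   T   F   T   T   T   T   T   F   T   T   T
  5   T   F   T   F   F   T   F   T   T   T   T   T   F   T   T   T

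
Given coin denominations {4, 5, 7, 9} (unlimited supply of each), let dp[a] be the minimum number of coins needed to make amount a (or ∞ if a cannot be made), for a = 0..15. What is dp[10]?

 a  0  1  2  3  4  5  6  7  8  9 10 11 12 13 14 15
dp  0  -  -  -  1  1  -  1  2  1  2  2  2  2  2  3
(- denotes ∞ / unreachable)

2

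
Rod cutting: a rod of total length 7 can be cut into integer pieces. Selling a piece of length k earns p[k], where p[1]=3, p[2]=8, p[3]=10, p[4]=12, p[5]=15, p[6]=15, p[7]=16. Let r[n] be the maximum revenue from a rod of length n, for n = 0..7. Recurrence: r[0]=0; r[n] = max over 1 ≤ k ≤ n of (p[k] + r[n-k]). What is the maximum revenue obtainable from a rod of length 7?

27

   n    0    1    2    3    4    5    6    7
r[n]    0    3    8   11   16   19   24   27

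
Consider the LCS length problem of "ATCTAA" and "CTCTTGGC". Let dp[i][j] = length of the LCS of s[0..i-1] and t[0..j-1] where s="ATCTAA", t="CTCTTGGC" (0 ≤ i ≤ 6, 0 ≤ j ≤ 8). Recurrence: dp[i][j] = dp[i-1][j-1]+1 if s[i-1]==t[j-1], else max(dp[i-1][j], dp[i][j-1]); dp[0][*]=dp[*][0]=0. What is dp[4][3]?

2

   ''  C  T  C  T  T  G  G  C
''  0  0  0  0  0  0  0  0  0
 A  0  0  0  0  0  0  0  0  0
 T  0  0  1  1  1  1  1  1  1
 C  0  1  1  2  2  2  2  2  2
 T  0  1  2  2  3  3  3  3  3
 A  0  1  2  2  3  3  3  3  3
 A  0  1  2  2  3  3  3  3  3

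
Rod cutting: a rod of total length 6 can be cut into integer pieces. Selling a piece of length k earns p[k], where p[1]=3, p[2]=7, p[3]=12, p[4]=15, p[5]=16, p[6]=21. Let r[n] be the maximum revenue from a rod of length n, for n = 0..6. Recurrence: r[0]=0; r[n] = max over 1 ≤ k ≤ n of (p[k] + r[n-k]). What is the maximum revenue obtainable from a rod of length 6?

   n    0    1    2    3    4    5    6
r[n]    0    3    7   12   15   19   24

24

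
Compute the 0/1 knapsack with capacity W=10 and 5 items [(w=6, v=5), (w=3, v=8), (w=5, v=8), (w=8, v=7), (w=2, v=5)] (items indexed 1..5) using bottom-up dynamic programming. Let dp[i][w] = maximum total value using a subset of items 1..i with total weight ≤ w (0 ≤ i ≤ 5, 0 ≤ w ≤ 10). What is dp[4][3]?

8

i\w   0   1   2   3   4   5   6   7   8   9  10
  0   0   0   0   0   0   0   0   0   0   0   0
  1   0   0   0   0   0   0   5   5   5   5   5
  2   0   0   0   8   8   8   8   8   8  13  13
  3   0   0   0   8   8   8   8   8  16  16  16
  4   0   0   0   8   8   8   8   8  16  16  16
  5   0   0   5   8   8  13  13  13  16  16  21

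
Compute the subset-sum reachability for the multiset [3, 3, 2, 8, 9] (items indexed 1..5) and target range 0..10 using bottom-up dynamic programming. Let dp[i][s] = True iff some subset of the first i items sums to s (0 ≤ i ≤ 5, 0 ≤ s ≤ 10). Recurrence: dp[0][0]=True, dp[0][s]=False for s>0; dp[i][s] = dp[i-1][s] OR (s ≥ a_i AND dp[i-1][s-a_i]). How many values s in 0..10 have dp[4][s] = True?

7

i\s   0   1   2   3   4   5   6   7   8   9  10
  0   T   F   F   F   F   F   F   F   F   F   F
  1   T   F   F   T   F   F   F   F   F   F   F
  2   T   F   F   T   F   F   T   F   F   F   F
  3   T   F   T   T   F   T   T   F   T   F   F
  4   T   F   T   T   F   T   T   F   T   F   T
  5   T   F   T   T   F   T   T   F   T   T   T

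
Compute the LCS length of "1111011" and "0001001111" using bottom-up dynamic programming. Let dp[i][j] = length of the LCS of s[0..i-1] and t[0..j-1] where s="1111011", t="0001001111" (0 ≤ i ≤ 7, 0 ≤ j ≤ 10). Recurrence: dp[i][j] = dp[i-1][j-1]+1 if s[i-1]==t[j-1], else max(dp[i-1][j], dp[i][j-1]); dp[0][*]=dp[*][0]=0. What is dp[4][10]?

   ''  0  0  0  1  0  0  1  1  1  1
''  0  0  0  0  0  0  0  0  0  0  0
 1  0  0  0  0  1  1  1  1  1  1  1
 1  0  0  0  0  1  1  1  2  2  2  2
 1  0  0  0  0  1  1  1  2  3  3  3
 1  0  0  0  0  1  1  1  2  3  4  4
 0  0  1  1  1  1  2  2  2  3  4  4
 1  0  1  1  1  2  2  2  3  3  4  5
 1  0  1  1  1  2  2  2  3  4  4  5

4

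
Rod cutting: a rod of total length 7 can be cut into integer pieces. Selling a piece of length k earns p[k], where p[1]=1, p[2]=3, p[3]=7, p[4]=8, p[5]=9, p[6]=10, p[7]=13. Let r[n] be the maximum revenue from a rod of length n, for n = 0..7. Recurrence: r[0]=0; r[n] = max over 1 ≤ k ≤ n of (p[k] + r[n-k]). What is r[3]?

7

   n    0    1    2    3    4    5    6    7
r[n]    0    1    3    7    8   10   14   15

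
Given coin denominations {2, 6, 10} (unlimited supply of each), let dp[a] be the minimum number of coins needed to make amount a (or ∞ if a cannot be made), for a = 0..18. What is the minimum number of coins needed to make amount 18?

3

 a  0  1  2  3  4  5  6  7  8  9 10 11 12 13 14 15 16 17 18
dp  0  -  1  -  2  -  1  -  2  -  1  -  2  -  3  -  2  -  3
(- denotes ∞ / unreachable)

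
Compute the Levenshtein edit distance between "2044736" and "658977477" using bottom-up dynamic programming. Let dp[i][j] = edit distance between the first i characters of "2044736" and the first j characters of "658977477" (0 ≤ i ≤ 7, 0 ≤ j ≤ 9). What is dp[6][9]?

7

   ''  6  5  8  9  7  7  4  7  7
''  0  1  2  3  4  5  6  7  8  9
 2  1  1  2  3  4  5  6  7  8  9
 0  2  2  2  3  4  5  6  7  8  9
 4  3  3  3  3  4  5  6  6  7  8
 4  4  4  4  4  4  5  6  6  7  8
 7  5  5  5  5  5  4  5  6  6  7
 3  6  6  6  6  6  5  5  6  7  7
 6  7  6  7  7  7  6  6  6  7  8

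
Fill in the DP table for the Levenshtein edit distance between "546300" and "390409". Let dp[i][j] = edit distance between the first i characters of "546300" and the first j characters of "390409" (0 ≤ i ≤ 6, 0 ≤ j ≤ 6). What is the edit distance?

   ''  3  9  0  4  0  9
''  0  1  2  3  4  5  6
 5  1  1  2  3  4  5  6
 4  2  2  2  3  3  4  5
 6  3  3  3  3  4  4  5
 3  4  3  4  4  4  5  5
 0  5  4  4  4  5  4  5
 0  6  5  5  4  5  5  5

5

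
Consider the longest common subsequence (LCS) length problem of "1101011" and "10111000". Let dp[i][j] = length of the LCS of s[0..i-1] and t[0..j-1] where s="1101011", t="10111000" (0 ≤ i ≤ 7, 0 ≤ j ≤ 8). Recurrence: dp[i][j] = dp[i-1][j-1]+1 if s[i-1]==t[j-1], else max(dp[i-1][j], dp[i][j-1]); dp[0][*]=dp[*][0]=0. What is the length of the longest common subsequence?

   ''  1  0  1  1  1  0  0  0
''  0  0  0  0  0  0  0  0  0
 1  0  1  1  1  1  1  1  1  1
 1  0  1  1  2  2  2  2  2  2
 0  0  1  2  2  2  2  3  3  3
 1  0  1  2  3  3  3  3  3  3
 0  0  1  2  3  3  3  4  4  4
 1  0  1  2  3  4  4  4  4  4
 1  0  1  2  3  4  5  5  5  5

5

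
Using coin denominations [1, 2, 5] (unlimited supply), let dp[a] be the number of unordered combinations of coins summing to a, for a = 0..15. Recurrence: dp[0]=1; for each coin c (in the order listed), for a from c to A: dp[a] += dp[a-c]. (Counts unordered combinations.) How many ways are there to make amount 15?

18

after  coin     0     1     2     3     4     5     6     7     8     9    10    11    12    13    14    15
          1     1     1     1     1     1     1     1     1     1     1     1     1     1     1     1     1
          2     1     1     2     2     3     3     4     4     5     5     6     6     7     7     8     8
          5     1     1     2     2     3     4     5     6     7     8    10    11    13    14    16    18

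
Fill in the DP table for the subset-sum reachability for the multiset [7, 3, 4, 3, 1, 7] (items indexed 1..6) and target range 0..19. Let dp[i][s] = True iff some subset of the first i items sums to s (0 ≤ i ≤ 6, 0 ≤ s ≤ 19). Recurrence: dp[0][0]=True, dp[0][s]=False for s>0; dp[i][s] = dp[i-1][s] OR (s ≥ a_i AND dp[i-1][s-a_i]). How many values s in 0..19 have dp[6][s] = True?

i\s   0   1   2   3   4   5   6   7   8   9  10  11  12  13  14  15  16  17  18  19
  0   T   F   F   F   F   F   F   F   F   F   F   F   F   F   F   F   F   F   F   F
  1   T   F   F   F   F   F   F   T   F   F   F   F   F   F   F   F   F   F   F   F
  2   T   F   F   T   F   F   F   T   F   F   T   F   F   F   F   F   F   F   F   F
  3   T   F   F   T   T   F   F   T   F   F   T   T   F   F   T   F   F   F   F   F
  4   T   F   F   T   T   F   T   T   F   F   T   T   F   T   T   F   F   T   F   F
  5   T   T   F   T   T   T   T   T   T   F   T   T   T   T   T   T   F   T   T   F
  6   T   T   F   T   T   T   T   T   T   F   T   T   T   T   T   T   F   T   T   T

17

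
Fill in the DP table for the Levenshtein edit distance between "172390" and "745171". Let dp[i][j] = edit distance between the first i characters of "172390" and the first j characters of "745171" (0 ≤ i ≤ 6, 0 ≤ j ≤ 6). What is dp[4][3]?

   ''  7  4  5  1  7  1
''  0  1  2  3  4  5  6
 1  1  1  2  3  3  4  5
 7  2  1  2  3  4  3  4
 2  3  2  2  3  4  4  4
 3  4  3  3  3  4  5  5
 9  5  4  4  4  4  5  6
 0  6  5  5  5  5  5  6

3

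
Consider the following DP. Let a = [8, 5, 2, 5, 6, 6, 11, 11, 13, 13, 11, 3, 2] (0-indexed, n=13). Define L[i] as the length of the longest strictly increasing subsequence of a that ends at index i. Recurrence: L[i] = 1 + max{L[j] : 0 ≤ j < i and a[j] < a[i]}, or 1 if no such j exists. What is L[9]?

5

   i    0    1    2    3    4    5    6    7    8    9   10   11   12
a[i]    8    5    2    5    6    6   11   11   13   13   11    3    2
L[i]    1    1    1    2    3    3    4    4    5    5    4    2    1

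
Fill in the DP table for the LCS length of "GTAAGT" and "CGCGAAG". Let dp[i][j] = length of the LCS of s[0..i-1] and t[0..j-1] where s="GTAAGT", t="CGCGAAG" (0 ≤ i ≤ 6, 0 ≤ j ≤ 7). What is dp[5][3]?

   ''  C  G  C  G  A  A  G
''  0  0  0  0  0  0  0  0
 G  0  0  1  1  1  1  1  1
 T  0  0  1  1  1  1  1  1
 A  0  0  1  1  1  2  2  2
 A  0  0  1  1  1  2  3  3
 G  0  0  1  1  2  2  3  4
 T  0  0  1  1  2  2  3  4

1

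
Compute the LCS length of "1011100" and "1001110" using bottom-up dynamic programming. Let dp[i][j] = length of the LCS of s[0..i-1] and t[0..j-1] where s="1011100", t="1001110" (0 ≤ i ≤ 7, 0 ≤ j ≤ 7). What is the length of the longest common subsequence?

   ''  1  0  0  1  1  1  0
''  0  0  0  0  0  0  0  0
 1  0  1  1  1  1  1  1  1
 0  0  1  2  2  2  2  2  2
 1  0  1  2  2  3  3  3  3
 1  0  1  2  2  3  4  4  4
 1  0  1  2  2  3  4  5  5
 0  0  1  2  3  3  4  5  6
 0  0  1  2  3  3  4  5  6

6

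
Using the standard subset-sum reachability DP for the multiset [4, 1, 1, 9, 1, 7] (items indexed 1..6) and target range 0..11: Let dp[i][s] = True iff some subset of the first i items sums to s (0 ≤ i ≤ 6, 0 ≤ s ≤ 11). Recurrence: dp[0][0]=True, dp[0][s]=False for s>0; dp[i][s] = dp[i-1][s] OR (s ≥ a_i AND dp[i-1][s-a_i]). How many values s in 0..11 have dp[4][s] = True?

i\s   0   1   2   3   4   5   6   7   8   9  10  11
  0   T   F   F   F   F   F   F   F   F   F   F   F
  1   T   F   F   F   T   F   F   F   F   F   F   F
  2   T   T   F   F   T   T   F   F   F   F   F   F
  3   T   T   T   F   T   T   T   F   F   F   F   F
  4   T   T   T   F   T   T   T   F   F   T   T   T
  5   T   T   T   T   T   T   T   T   F   T   T   T
  6   T   T   T   T   T   T   T   T   T   T   T   T

9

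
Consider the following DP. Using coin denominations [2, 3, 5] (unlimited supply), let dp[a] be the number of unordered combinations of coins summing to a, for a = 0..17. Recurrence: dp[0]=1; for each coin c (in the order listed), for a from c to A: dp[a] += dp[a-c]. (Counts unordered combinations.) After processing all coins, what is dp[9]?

3

after  coin     0     1     2     3     4     5     6     7     8     9    10    11    12    13    14    15    16    17
          2     1     0     1     0     1     0     1     0     1     0     1     0     1     0     1     0     1     0
          3     1     0     1     1     1     1     2     1     2     2     2     2     3     2     3     3     3     3
          5     1     0     1     1     1     2     2     2     3     3     4     4     5     5     6     7     7     8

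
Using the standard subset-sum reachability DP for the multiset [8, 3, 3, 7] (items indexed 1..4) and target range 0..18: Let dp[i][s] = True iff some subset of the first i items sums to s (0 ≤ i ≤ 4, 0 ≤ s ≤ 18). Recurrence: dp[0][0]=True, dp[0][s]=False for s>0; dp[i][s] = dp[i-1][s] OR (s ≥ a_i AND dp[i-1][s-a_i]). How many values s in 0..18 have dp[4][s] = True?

11

i\s   0   1   2   3   4   5   6   7   8   9  10  11  12  13  14  15  16  17  18
  0   T   F   F   F   F   F   F   F   F   F   F   F   F   F   F   F   F   F   F
  1   T   F   F   F   F   F   F   F   T   F   F   F   F   F   F   F   F   F   F
  2   T   F   F   T   F   F   F   F   T   F   F   T   F   F   F   F   F   F   F
  3   T   F   F   T   F   F   T   F   T   F   F   T   F   F   T   F   F   F   F
  4   T   F   F   T   F   F   T   T   T   F   T   T   F   T   T   T   F   F   T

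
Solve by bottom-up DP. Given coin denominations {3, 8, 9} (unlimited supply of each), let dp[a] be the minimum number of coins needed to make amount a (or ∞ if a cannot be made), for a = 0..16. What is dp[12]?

2

 a  0  1  2  3  4  5  6  7  8  9 10 11 12 13 14 15 16
dp  0  -  -  1  -  -  2  -  1  1  -  2  2  -  3  3  2
(- denotes ∞ / unreachable)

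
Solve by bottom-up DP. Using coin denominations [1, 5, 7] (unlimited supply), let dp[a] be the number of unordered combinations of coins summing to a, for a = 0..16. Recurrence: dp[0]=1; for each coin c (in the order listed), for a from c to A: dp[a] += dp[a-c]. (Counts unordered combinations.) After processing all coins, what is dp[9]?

3

after  coin     0     1     2     3     4     5     6     7     8     9    10    11    12    13    14    15    16
          1     1     1     1     1     1     1     1     1     1     1     1     1     1     1     1     1     1
          5     1     1     1     1     1     2     2     2     2     2     3     3     3     3     3     4     4
          7     1     1     1     1     1     2     2     3     3     3     4     4     5     5     6     7     7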